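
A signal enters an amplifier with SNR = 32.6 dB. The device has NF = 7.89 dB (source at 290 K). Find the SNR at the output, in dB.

By definition F = SNR_in/SNR_out, so in dB: SNR_out = SNR_in − NF
SNR_out = 32.6 − 7.89 = 24.71 dB

24.71 dB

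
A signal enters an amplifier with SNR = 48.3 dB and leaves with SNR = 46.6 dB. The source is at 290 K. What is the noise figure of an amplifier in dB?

1.7 dB

NF (dB) = SNR_in(dB) − SNR_out(dB) when the source is at T₀
NF = 48.3 − 46.6 = 1.7 dB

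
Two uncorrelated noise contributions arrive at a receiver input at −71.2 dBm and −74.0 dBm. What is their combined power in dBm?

−69.4 dBm

Convert to linear, add, convert back:
P₁ = 7.59×10⁻¹¹ W, P₂ = 3.98×10⁻¹¹ W
P_tot = 1.16×10⁻¹⁰ W → 10 log₁₀(P_tot / 10⁻³) = −69.4 dBm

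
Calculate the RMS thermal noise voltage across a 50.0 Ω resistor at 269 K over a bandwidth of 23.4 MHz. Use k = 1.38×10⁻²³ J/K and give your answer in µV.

V_n = √(4kTRB)
4kTRB = 4 × 1.38×10⁻²³ × 269 × 5.00×10¹ × 2.34×10⁷ = 1.74×10⁻¹¹ V²
V_n = √(1.74×10⁻¹¹) = 4.17×10⁻⁶ V = 4.17 µV

4.17 µV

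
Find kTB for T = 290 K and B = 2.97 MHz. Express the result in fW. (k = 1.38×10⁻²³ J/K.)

P_n = kTB = 1.38×10⁻²³ × 290 × 2.97×10⁶ = 1.19×10⁻¹⁴ W = 11.9 fW

11.9 fW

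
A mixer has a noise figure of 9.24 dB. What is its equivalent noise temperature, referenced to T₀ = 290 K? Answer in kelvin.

F = 10^(9.24/10) = 8.3946
T_e = (F − 1)·T₀ = (8.3946 − 1) × 290 = 2144 K

2144 K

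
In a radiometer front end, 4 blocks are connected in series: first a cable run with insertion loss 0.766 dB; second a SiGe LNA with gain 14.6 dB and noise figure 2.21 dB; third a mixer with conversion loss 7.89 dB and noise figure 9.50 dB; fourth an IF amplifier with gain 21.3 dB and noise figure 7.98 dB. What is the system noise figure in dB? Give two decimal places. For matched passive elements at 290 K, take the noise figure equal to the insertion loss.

Convert to linear (a loss of L dB is a gain of −L dB): F_i = 10^(NF_i/10), G_i = 10^(G_i,dB/10)
  Stage 1: F_1 = 10^(0.766/10) = 1.193, G_1 = 10^(−0.766/10) = 0.8383
  Stage 2: F_2 = 10^(2.21/10) = 1.663, G_2 = 10^(14.6/10) = 28.84
  Stage 3: F_3 = 10^(9.50/10) = 8.913, G_3 = 10^(−7.89/10) = 0.1626
  Stage 4: F_4 = 10^(7.98/10) = 6.281, G_4 = 10^(21.3/10) = 134.9
Friis cascade:
  F = 1.193 + (1.663 − 1)/0.8383 + (8.913 − 1)/24.18 + (6.281 − 1)/3.930 = 3.655
NF = 10 log₁₀(3.655) = 5.63 dB

5.63 dB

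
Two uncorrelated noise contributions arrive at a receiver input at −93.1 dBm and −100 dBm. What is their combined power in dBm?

Convert to linear, add, convert back:
P₁ = 4.90×10⁻¹³ W, P₂ = 1.00×10⁻¹³ W
P_tot = 5.90×10⁻¹³ W → 10 log₁₀(P_tot / 10⁻³) = −92.3 dBm

−92.3 dBm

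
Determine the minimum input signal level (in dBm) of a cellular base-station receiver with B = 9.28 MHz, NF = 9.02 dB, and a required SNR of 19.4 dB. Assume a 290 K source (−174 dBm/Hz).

−75.9 dBm

Sensitivity = −174 + 10 log₁₀(B) + NF + SNR_min
= −174 + 69.68 + 9.02 + 19.4
= −75.90 dBm → −75.9 dBm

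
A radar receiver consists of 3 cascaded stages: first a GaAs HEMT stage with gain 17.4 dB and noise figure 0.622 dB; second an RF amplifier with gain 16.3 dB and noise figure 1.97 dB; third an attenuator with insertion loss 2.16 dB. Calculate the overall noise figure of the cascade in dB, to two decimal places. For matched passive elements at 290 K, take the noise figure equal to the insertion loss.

0.66 dB

Convert to linear (a loss of L dB is a gain of −L dB): F_i = 10^(NF_i/10), G_i = 10^(G_i,dB/10)
  Stage 1: F_1 = 10^(0.622/10) = 1.154, G_1 = 10^(17.4/10) = 54.95
  Stage 2: F_2 = 10^(1.97/10) = 1.574, G_2 = 10^(16.3/10) = 42.66
  Stage 3: F_3 = 10^(2.16/10) = 1.644, G_3 = 10^(−2.16/10) = 0.6081
Friis cascade:
  F = 1.154 + (1.574 − 1)/54.95 + (1.644 − 1)/2344 = 1.165
NF = 10 log₁₀(1.165) = 0.66 dB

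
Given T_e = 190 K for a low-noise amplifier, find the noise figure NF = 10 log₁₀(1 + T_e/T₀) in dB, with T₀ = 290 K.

F = 1 + T_e/T₀ = 1 + 190/290 = 1.65517
NF = 10 log₁₀(1.65517) = 2.19 dB

2.19 dB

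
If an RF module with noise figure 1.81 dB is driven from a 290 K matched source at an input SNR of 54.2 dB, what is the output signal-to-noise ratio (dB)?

52.39 dB

By definition F = SNR_in/SNR_out, so in dB: SNR_out = SNR_in − NF
SNR_out = 54.2 − 1.81 = 52.39 dB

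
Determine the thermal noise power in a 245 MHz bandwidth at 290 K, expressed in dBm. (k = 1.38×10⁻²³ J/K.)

−90.1 dBm

P_n = kTB = 1.38×10⁻²³ × 290 × 2.45×10⁸ = 9.80×10⁻¹³ W
In dBm: 10 log₁₀(9.80×10⁻¹³ / 10⁻³) = −90.1 dBm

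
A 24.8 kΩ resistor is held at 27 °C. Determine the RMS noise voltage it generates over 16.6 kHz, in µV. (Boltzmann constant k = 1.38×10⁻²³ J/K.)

T = 27 °C + 273.15 = 300.15 K
V_n = √(4kTRB)
4kTRB = 4 × 1.38×10⁻²³ × 300.15 × 2.48×10⁴ × 1.66×10⁴ = 6.82×10⁻¹² V²
V_n = √(6.82×10⁻¹²) = 2.61×10⁻⁶ V = 2.61 µV

2.61 µV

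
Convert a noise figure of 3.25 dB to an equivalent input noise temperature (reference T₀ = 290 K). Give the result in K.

F = 10^(3.25/10) = 2.11349
T_e = (F − 1)·T₀ = (2.11349 − 1) × 290 = 323 K

323 K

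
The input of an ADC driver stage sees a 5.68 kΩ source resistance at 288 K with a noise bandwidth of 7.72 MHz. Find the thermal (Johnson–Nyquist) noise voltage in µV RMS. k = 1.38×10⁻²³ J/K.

V_n = √(4kTRB)
4kTRB = 4 × 1.38×10⁻²³ × 288 × 5.68×10³ × 7.72×10⁶ = 6.97×10⁻¹⁰ V²
V_n = √(6.97×10⁻¹⁰) = 2.64×10⁻⁵ V = 26.4 µV

26.4 µV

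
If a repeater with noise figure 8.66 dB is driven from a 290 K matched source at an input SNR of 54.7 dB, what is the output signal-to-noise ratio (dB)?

46.04 dB

By definition F = SNR_in/SNR_out, so in dB: SNR_out = SNR_in − NF
SNR_out = 54.7 − 8.66 = 46.04 dB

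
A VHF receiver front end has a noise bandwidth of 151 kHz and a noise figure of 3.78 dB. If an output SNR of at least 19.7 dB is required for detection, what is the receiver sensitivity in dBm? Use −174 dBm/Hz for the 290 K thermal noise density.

−98.7 dBm

Sensitivity = −174 + 10 log₁₀(B) + NF + SNR_min
= −174 + 51.79 + 3.78 + 19.7
= −98.73 dBm → −98.7 dBm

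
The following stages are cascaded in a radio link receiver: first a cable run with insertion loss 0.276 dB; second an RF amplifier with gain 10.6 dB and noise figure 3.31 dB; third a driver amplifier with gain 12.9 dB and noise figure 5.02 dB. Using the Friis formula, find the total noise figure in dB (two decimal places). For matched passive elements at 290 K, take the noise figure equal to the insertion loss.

Convert to linear (a loss of L dB is a gain of −L dB): F_i = 10^(NF_i/10), G_i = 10^(G_i,dB/10)
  Stage 1: F_1 = 10^(0.276/10) = 1.066, G_1 = 10^(−0.276/10) = 0.9384
  Stage 2: F_2 = 10^(3.31/10) = 2.143, G_2 = 10^(10.6/10) = 11.48
  Stage 3: F_3 = 10^(5.02/10) = 3.177, G_3 = 10^(12.9/10) = 19.50
Friis cascade:
  F = 1.066 + (2.143 − 1)/0.9384 + (3.177 − 1)/10.77 = 2.486
NF = 10 log₁₀(2.486) = 3.95 dB

3.95 dB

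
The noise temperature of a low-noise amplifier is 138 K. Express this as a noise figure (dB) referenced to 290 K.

F = 1 + T_e/T₀ = 1 + 138/290 = 1.47586
NF = 10 log₁₀(1.47586) = 1.69 dB

1.69 dB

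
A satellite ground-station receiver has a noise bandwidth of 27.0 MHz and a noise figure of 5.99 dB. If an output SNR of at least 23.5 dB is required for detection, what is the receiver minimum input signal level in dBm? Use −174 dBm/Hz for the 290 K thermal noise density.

−70.2 dBm

Sensitivity = −174 + 10 log₁₀(B) + NF + SNR_min
= −174 + 74.31 + 5.99 + 23.5
= −70.20 dBm → −70.2 dBm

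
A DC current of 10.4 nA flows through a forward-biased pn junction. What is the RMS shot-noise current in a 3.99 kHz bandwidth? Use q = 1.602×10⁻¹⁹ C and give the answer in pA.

I_n = √(2qI·B)
2qI·B = 2 × 1.602×10⁻¹⁹ × 1.04×10⁻⁸ × 3.99×10³ = 1.33×10⁻²³ A²
I_n = √(1.33×10⁻²³) = 3.65×10⁻¹² A = 3.65 pA

3.65 pA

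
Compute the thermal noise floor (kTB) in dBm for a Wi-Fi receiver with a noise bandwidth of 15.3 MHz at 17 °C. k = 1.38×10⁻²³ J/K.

T = 17 °C + 273.15 = 290.15 K
P_n = kTB = 1.38×10⁻²³ × 290.15 × 1.53×10⁷ = 6.13×10⁻¹⁴ W
In dBm: 10 log₁₀(6.13×10⁻¹⁴ / 10⁻³) = −102.1 dBm

−102.1 dBm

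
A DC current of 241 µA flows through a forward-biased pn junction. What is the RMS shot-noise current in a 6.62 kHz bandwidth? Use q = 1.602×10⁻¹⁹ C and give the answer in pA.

715 pA

I_n = √(2qI·B)
2qI·B = 2 × 1.602×10⁻¹⁹ × 2.41×10⁻⁴ × 6.62×10³ = 5.11×10⁻¹⁹ A²
I_n = √(5.11×10⁻¹⁹) = 7.15×10⁻¹⁰ A = 715 pA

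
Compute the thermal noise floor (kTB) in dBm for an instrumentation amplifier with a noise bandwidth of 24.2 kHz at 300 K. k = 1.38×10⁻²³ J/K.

P_n = kTB = 1.38×10⁻²³ × 300 × 2.42×10⁴ = 1.00×10⁻¹⁶ W
In dBm: 10 log₁₀(1.00×10⁻¹⁶ / 10⁻³) = −130.0 dBm

−130.0 dBm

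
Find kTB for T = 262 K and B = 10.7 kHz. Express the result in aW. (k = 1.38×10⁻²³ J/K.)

38.7 aW

P_n = kTB = 1.38×10⁻²³ × 262 × 1.07×10⁴ = 3.87×10⁻¹⁷ W = 38.7 aW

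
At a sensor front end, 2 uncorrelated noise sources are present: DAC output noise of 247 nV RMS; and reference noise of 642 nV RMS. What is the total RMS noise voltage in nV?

Uncorrelated sources add in power (mean-square): V_tot = √(ΣV_i²)
V_tot = √[(2.47×10⁻⁷)² + (6.42×10⁻⁷)²] = 6.88×10⁻⁷ V = 688 nV

688 nV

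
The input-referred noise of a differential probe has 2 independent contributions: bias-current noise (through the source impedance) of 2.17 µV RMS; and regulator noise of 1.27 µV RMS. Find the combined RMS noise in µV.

2.51 µV

Uncorrelated sources add in power (mean-square): V_tot = √(ΣV_i²)
V_tot = √[(2.17×10⁻⁶)² + (1.27×10⁻⁶)²] = 2.51×10⁻⁶ V = 2.51 µV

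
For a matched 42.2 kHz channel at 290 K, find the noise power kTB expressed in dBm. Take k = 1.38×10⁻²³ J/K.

−127.7 dBm

P_n = kTB = 1.38×10⁻²³ × 290 × 4.22×10⁴ = 1.69×10⁻¹⁶ W
In dBm: 10 log₁₀(1.69×10⁻¹⁶ / 10⁻³) = −127.7 dBm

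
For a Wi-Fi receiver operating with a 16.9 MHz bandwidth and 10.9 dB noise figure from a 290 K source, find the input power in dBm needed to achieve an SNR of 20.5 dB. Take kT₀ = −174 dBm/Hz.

−70.3 dBm

Sensitivity = −174 + 10 log₁₀(B) + NF + SNR_min
= −174 + 72.28 + 10.9 + 20.5
= −70.32 dBm → −70.3 dBm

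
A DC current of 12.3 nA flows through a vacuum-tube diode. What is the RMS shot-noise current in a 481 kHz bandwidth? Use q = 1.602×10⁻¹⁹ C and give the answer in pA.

43.5 pA

I_n = √(2qI·B)
2qI·B = 2 × 1.602×10⁻¹⁹ × 1.23×10⁻⁸ × 4.81×10⁵ = 1.90×10⁻²¹ A²
I_n = √(1.90×10⁻²¹) = 4.35×10⁻¹¹ A = 43.5 pA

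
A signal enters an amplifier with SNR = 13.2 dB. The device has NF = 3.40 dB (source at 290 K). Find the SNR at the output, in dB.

9.80 dB

By definition F = SNR_in/SNR_out, so in dB: SNR_out = SNR_in − NF
SNR_out = 13.2 − 3.40 = 9.80 dB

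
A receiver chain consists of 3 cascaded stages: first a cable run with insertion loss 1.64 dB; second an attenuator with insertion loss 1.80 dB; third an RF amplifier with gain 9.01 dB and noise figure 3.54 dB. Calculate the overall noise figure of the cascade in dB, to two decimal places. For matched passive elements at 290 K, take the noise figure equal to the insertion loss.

Convert to linear (a loss of L dB is a gain of −L dB): F_i = 10^(NF_i/10), G_i = 10^(G_i,dB/10)
  Stage 1: F_1 = 10^(1.64/10) = 1.459, G_1 = 10^(−1.64/10) = 0.6855
  Stage 2: F_2 = 10^(1.80/10) = 1.514, G_2 = 10^(−1.80/10) = 0.6607
  Stage 3: F_3 = 10^(3.54/10) = 2.259, G_3 = 10^(9.01/10) = 7.962
Friis cascade:
  F = 1.459 + (1.514 − 1)/0.6855 + (2.259 − 1)/0.4529 = 4.989
NF = 10 log₁₀(4.989) = 6.98 dB

6.98 dB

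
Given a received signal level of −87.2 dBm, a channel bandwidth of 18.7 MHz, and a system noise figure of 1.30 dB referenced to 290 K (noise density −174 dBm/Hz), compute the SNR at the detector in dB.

Noise floor: N = −174 + 10 log₁₀(B) + NF
10 log₁₀(1.87×10⁷) = 72.72 dB
N = −174 + 72.72 + 1.30 = −99.98 dBm
SNR = P_sig − N = −87.2 − (−99.98) = 12.78 dB → 12.8 dB

12.8 dB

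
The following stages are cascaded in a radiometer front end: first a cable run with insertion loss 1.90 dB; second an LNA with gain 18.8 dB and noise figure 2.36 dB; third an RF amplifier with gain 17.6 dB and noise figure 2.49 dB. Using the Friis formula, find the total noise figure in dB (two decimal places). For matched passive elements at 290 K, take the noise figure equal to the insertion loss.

Convert to linear (a loss of L dB is a gain of −L dB): F_i = 10^(NF_i/10), G_i = 10^(G_i,dB/10)
  Stage 1: F_1 = 10^(1.90/10) = 1.549, G_1 = 10^(−1.90/10) = 0.6457
  Stage 2: F_2 = 10^(2.36/10) = 1.722, G_2 = 10^(18.8/10) = 75.86
  Stage 3: F_3 = 10^(2.49/10) = 1.774, G_3 = 10^(17.6/10) = 57.54
Friis cascade:
  F = 1.549 + (1.722 − 1)/0.6457 + (1.774 − 1)/48.98 = 2.683
NF = 10 log₁₀(2.683) = 4.29 dB

4.29 dB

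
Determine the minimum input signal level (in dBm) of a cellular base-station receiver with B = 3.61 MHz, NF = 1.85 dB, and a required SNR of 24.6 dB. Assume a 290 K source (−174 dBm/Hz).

−82.0 dBm

Sensitivity = −174 + 10 log₁₀(B) + NF + SNR_min
= −174 + 65.58 + 1.85 + 24.6
= −81.97 dBm → −82.0 dBm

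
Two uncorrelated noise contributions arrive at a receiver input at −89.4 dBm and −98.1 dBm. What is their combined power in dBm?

−88.9 dBm

Convert to linear, add, convert back:
P₁ = 1.15×10⁻¹² W, P₂ = 1.55×10⁻¹³ W
P_tot = 1.30×10⁻¹² W → 10 log₁₀(P_tot / 10⁻³) = −88.9 dBm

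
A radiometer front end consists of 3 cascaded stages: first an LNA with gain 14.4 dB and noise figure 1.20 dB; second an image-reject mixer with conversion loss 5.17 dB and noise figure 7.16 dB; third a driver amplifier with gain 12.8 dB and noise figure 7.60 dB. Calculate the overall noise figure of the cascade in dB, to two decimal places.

3.09 dB

Convert to linear (a loss of L dB is a gain of −L dB): F_i = 10^(NF_i/10), G_i = 10^(G_i,dB/10)
  Stage 1: F_1 = 10^(1.20/10) = 1.318, G_1 = 10^(14.4/10) = 27.54
  Stage 2: F_2 = 10^(7.16/10) = 5.200, G_2 = 10^(−5.17/10) = 0.3041
  Stage 3: F_3 = 10^(7.60/10) = 5.754, G_3 = 10^(12.8/10) = 19.05
Friis cascade:
  F = 1.318 + (5.200 − 1)/27.54 + (5.754 − 1)/8.375 = 2.038
NF = 10 log₁₀(2.038) = 3.09 dB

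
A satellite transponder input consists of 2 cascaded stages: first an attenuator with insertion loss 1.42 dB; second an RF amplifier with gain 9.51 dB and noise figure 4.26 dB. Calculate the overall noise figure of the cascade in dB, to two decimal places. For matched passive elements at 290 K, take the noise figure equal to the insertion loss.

5.68 dB

Convert to linear (a loss of L dB is a gain of −L dB): F_i = 10^(NF_i/10), G_i = 10^(G_i,dB/10)
  Stage 1: F_1 = 10^(1.42/10) = 1.387, G_1 = 10^(−1.42/10) = 0.7211
  Stage 2: F_2 = 10^(4.26/10) = 2.667, G_2 = 10^(9.51/10) = 8.933
Friis cascade:
  F = 1.387 + (2.667 − 1)/0.7211 = 3.698
NF = 10 log₁₀(3.698) = 5.68 dB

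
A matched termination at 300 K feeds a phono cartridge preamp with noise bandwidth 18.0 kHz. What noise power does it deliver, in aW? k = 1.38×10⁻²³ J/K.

74.5 aW

P_n = kTB = 1.38×10⁻²³ × 300 × 1.80×10⁴ = 7.45×10⁻¹⁷ W = 74.5 aW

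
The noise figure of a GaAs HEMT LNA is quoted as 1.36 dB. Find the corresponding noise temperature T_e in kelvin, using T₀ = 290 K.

107 K

F = 10^(1.36/10) = 1.36773
T_e = (F − 1)·T₀ = (1.36773 − 1) × 290 = 107 K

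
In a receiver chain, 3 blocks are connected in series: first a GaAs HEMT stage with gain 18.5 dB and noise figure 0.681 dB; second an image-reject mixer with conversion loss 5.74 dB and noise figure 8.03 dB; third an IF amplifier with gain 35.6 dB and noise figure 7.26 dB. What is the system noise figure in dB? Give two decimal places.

1.69 dB

Convert to linear (a loss of L dB is a gain of −L dB): F_i = 10^(NF_i/10), G_i = 10^(G_i,dB/10)
  Stage 1: F_1 = 10^(0.681/10) = 1.170, G_1 = 10^(18.5/10) = 70.79
  Stage 2: F_2 = 10^(8.03/10) = 6.353, G_2 = 10^(−5.74/10) = 0.2667
  Stage 3: F_3 = 10^(7.26/10) = 5.321, G_3 = 10^(35.6/10) = 3631
Friis cascade:
  F = 1.170 + (6.353 − 1)/70.79 + (5.321 − 1)/18.88 = 1.474
NF = 10 log₁₀(1.474) = 1.69 dB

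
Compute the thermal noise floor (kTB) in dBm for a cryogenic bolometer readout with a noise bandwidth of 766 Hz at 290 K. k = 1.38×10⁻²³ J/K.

−145.1 dBm

P_n = kTB = 1.38×10⁻²³ × 290 × 7.66×10² = 3.07×10⁻¹⁸ W
In dBm: 10 log₁₀(3.07×10⁻¹⁸ / 10⁻³) = −145.1 dBm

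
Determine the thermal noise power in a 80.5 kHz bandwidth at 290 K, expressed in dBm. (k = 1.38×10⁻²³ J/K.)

−124.9 dBm

P_n = kTB = 1.38×10⁻²³ × 290 × 8.05×10⁴ = 3.22×10⁻¹⁶ W
In dBm: 10 log₁₀(3.22×10⁻¹⁶ / 10⁻³) = −124.9 dBm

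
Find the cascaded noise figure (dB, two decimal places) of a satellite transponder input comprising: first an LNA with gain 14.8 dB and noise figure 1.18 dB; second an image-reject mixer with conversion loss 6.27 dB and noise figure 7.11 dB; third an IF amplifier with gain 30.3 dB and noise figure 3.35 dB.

2.07 dB

Convert to linear (a loss of L dB is a gain of −L dB): F_i = 10^(NF_i/10), G_i = 10^(G_i,dB/10)
  Stage 1: F_1 = 10^(1.18/10) = 1.312, G_1 = 10^(14.8/10) = 30.20
  Stage 2: F_2 = 10^(7.11/10) = 5.140, G_2 = 10^(−6.27/10) = 0.2360
  Stage 3: F_3 = 10^(3.35/10) = 2.163, G_3 = 10^(30.3/10) = 1072
Friis cascade:
  F = 1.312 + (5.140 − 1)/30.20 + (2.163 − 1)/7.129 = 1.612
NF = 10 log₁₀(1.612) = 2.07 dB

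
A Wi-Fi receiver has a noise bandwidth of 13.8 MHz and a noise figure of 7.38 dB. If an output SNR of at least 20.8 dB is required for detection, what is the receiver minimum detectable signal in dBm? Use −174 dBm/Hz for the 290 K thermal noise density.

Sensitivity = −174 + 10 log₁₀(B) + NF + SNR_min
= −174 + 71.4 + 7.38 + 20.8
= −74.42 dBm → −74.4 dBm

−74.4 dBm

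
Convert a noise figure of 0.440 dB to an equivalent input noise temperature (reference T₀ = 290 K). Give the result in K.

F = 10^(0.440/10) = 1.10662
T_e = (F − 1)·T₀ = (1.10662 − 1) × 290 = 30.9 K

30.9 K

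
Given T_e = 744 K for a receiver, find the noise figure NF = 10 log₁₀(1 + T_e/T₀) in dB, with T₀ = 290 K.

5.52 dB

F = 1 + T_e/T₀ = 1 + 744/290 = 3.56552
NF = 10 log₁₀(3.56552) = 5.52 dB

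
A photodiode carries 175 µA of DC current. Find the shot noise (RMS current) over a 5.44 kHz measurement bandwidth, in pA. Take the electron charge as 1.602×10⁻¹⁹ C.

552 pA

I_n = √(2qI·B)
2qI·B = 2 × 1.602×10⁻¹⁹ × 1.75×10⁻⁴ × 5.44×10³ = 3.05×10⁻¹⁹ A²
I_n = √(3.05×10⁻¹⁹) = 5.52×10⁻¹⁰ A = 552 pA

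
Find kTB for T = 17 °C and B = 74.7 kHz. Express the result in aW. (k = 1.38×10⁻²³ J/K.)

T = 17 °C + 273.15 = 290.15 K
P_n = kTB = 1.38×10⁻²³ × 290.15 × 7.47×10⁴ = 2.99×10⁻¹⁶ W = 299 aW

299 aW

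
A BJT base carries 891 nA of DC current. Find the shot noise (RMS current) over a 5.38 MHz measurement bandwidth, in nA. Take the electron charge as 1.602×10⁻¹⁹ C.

1.24 nA

I_n = √(2qI·B)
2qI·B = 2 × 1.602×10⁻¹⁹ × 8.91×10⁻⁷ × 5.38×10⁶ = 1.54×10⁻¹⁸ A²
I_n = √(1.54×10⁻¹⁸) = 1.24×10⁻⁹ A = 1.24 nA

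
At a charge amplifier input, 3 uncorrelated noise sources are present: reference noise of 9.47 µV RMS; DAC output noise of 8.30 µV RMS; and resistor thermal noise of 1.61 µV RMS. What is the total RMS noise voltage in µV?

12.7 µV

Uncorrelated sources add in power (mean-square): V_tot = √(ΣV_i²)
V_tot = √[(9.47×10⁻⁶)² + (8.30×10⁻⁶)² + (1.61×10⁻⁶)²] = 1.27×10⁻⁵ V = 12.7 µV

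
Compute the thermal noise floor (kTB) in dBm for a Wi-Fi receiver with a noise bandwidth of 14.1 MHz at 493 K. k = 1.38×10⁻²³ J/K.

−100.2 dBm

P_n = kTB = 1.38×10⁻²³ × 493 × 1.41×10⁷ = 9.59×10⁻¹⁴ W
In dBm: 10 log₁₀(9.59×10⁻¹⁴ / 10⁻³) = −100.2 dBm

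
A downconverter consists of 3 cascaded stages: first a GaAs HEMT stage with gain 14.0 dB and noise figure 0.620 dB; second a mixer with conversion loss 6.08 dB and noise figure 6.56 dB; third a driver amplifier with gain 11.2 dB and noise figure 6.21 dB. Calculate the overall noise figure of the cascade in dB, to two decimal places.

2.57 dB

Convert to linear (a loss of L dB is a gain of −L dB): F_i = 10^(NF_i/10), G_i = 10^(G_i,dB/10)
  Stage 1: F_1 = 10^(0.620/10) = 1.153, G_1 = 10^(14.0/10) = 25.12
  Stage 2: F_2 = 10^(6.56/10) = 4.529, G_2 = 10^(−6.08/10) = 0.2466
  Stage 3: F_3 = 10^(6.21/10) = 4.178, G_3 = 10^(11.2/10) = 13.18
Friis cascade:
  F = 1.153 + (4.529 − 1)/25.12 + (4.178 − 1)/6.194 = 1.807
NF = 10 log₁₀(1.807) = 2.57 dB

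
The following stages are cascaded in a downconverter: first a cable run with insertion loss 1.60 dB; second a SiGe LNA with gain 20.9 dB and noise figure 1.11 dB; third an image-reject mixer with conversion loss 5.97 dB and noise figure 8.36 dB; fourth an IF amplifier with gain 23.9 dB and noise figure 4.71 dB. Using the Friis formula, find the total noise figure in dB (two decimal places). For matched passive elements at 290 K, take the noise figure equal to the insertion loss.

Convert to linear (a loss of L dB is a gain of −L dB): F_i = 10^(NF_i/10), G_i = 10^(G_i,dB/10)
  Stage 1: F_1 = 10^(1.60/10) = 1.445, G_1 = 10^(−1.60/10) = 0.6918
  Stage 2: F_2 = 10^(1.11/10) = 1.291, G_2 = 10^(20.9/10) = 123.0
  Stage 3: F_3 = 10^(8.36/10) = 6.855, G_3 = 10^(−5.97/10) = 0.2529
  Stage 4: F_4 = 10^(4.71/10) = 2.958, G_4 = 10^(23.9/10) = 245.5
Friis cascade:
  F = 1.445 + (1.291 − 1)/0.6918 + (6.855 − 1)/85.11 + (2.958 − 1)/21.53 = 2.026
NF = 10 log₁₀(2.026) = 3.07 dB

3.07 dB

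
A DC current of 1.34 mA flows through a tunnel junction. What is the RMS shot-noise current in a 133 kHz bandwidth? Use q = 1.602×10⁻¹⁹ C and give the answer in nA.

I_n = √(2qI·B)
2qI·B = 2 × 1.602×10⁻¹⁹ × 1.34×10⁻³ × 1.33×10⁵ = 5.71×10⁻¹⁷ A²
I_n = √(5.71×10⁻¹⁷) = 7.56×10⁻⁹ A = 7.56 nA

7.56 nA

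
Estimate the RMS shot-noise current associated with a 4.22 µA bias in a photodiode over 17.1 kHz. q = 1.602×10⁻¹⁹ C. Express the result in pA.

152 pA

I_n = √(2qI·B)
2qI·B = 2 × 1.602×10⁻¹⁹ × 4.22×10⁻⁶ × 1.71×10⁴ = 2.31×10⁻²⁰ A²
I_n = √(2.31×10⁻²⁰) = 1.52×10⁻¹⁰ A = 152 pA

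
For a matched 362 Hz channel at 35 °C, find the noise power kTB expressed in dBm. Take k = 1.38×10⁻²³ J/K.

−148.1 dBm

T = 35 °C + 273.15 = 308.15 K
P_n = kTB = 1.38×10⁻²³ × 308.15 × 3.62×10² = 1.54×10⁻¹⁸ W
In dBm: 10 log₁₀(1.54×10⁻¹⁸ / 10⁻³) = −148.1 dBm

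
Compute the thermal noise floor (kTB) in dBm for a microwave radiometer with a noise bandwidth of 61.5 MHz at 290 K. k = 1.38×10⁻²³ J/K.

−96.1 dBm

P_n = kTB = 1.38×10⁻²³ × 290 × 6.15×10⁷ = 2.46×10⁻¹³ W
In dBm: 10 log₁₀(2.46×10⁻¹³ / 10⁻³) = −96.1 dBm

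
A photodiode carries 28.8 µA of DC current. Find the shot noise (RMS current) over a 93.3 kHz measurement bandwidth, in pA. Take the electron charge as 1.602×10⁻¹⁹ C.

928 pA

I_n = √(2qI·B)
2qI·B = 2 × 1.602×10⁻¹⁹ × 2.88×10⁻⁵ × 9.33×10⁴ = 8.61×10⁻¹⁹ A²
I_n = √(8.61×10⁻¹⁹) = 9.28×10⁻¹⁰ A = 928 pA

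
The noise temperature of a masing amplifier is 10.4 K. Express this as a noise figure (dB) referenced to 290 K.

F = 1 + T_e/T₀ = 1 + 10.4/290 = 1.03586
NF = 10 log₁₀(1.03586) = 0.153 dB

0.153 dB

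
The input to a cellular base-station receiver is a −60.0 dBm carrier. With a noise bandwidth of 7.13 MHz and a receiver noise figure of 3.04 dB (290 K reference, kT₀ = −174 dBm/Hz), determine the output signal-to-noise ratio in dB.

42.4 dB

Noise floor: N = −174 + 10 log₁₀(B) + NF
10 log₁₀(7.13×10⁶) = 68.53 dB
N = −174 + 68.53 + 3.04 = −102.43 dBm
SNR = P_sig − N = −60.0 − (−102.43) = 42.43 dB → 42.4 dB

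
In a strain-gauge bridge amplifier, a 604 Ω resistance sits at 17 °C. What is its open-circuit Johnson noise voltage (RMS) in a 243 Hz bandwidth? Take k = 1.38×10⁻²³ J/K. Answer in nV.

T = 17 °C + 273.15 = 290.15 K
V_n = √(4kTRB)
4kTRB = 4 × 1.38×10⁻²³ × 290.15 × 6.04×10² × 2.43×10² = 2.35×10⁻¹⁵ V²
V_n = √(2.35×10⁻¹⁵) = 4.85×10⁻⁸ V = 48.5 nV

48.5 nV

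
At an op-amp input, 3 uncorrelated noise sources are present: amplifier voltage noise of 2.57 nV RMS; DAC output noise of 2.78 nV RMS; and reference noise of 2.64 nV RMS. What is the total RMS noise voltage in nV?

4.62 nV

Uncorrelated sources add in power (mean-square): V_tot = √(ΣV_i²)
V_tot = √[(2.57×10⁻⁹)² + (2.78×10⁻⁹)² + (2.64×10⁻⁹)²] = 4.62×10⁻⁹ V = 4.62 nV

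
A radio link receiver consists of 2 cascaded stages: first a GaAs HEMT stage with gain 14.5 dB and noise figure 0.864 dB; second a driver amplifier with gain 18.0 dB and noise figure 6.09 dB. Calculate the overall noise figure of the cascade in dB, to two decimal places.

Convert to linear (a loss of L dB is a gain of −L dB): F_i = 10^(NF_i/10), G_i = 10^(G_i,dB/10)
  Stage 1: F_1 = 10^(0.864/10) = 1.220, G_1 = 10^(14.5/10) = 28.18
  Stage 2: F_2 = 10^(6.09/10) = 4.064, G_2 = 10^(18.0/10) = 63.10
Friis cascade:
  F = 1.220 + (4.064 − 1)/28.18 = 1.329
NF = 10 log₁₀(1.329) = 1.23 dB

1.23 dB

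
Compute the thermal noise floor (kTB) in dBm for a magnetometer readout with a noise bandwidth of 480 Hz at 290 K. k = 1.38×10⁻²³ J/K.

−147.2 dBm

P_n = kTB = 1.38×10⁻²³ × 290 × 4.80×10² = 1.92×10⁻¹⁸ W
In dBm: 10 log₁₀(1.92×10⁻¹⁸ / 10⁻³) = −147.2 dBm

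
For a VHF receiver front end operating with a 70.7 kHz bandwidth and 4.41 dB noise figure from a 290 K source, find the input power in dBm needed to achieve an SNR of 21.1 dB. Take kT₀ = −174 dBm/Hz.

−100.0 dBm

Sensitivity = −174 + 10 log₁₀(B) + NF + SNR_min
= −174 + 48.49 + 4.41 + 21.1
= −100.00 dBm → −100.0 dBm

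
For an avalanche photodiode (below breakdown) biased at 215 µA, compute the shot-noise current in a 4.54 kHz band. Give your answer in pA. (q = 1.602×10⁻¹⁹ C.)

I_n = √(2qI·B)
2qI·B = 2 × 1.602×10⁻¹⁹ × 2.15×10⁻⁴ × 4.54×10³ = 3.13×10⁻¹⁹ A²
I_n = √(3.13×10⁻¹⁹) = 5.59×10⁻¹⁰ A = 559 pA

559 pA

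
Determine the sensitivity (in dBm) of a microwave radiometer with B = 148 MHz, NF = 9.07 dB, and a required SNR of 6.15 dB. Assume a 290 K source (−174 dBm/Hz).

−77.1 dBm

Sensitivity = −174 + 10 log₁₀(B) + NF + SNR_min
= −174 + 81.7 + 9.07 + 6.15
= −77.08 dBm → −77.1 dBm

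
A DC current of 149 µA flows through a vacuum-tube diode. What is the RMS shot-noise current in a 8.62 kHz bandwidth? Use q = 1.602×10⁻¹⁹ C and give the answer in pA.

641 pA

I_n = √(2qI·B)
2qI·B = 2 × 1.602×10⁻¹⁹ × 1.49×10⁻⁴ × 8.62×10³ = 4.12×10⁻¹⁹ A²
I_n = √(4.12×10⁻¹⁹) = 6.41×10⁻¹⁰ A = 641 pA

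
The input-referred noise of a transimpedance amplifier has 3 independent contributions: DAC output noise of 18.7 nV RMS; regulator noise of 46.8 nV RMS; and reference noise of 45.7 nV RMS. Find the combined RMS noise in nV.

68.0 nV

Uncorrelated sources add in power (mean-square): V_tot = √(ΣV_i²)
V_tot = √[(1.87×10⁻⁸)² + (4.68×10⁻⁸)² + (4.57×10⁻⁸)²] = 6.80×10⁻⁸ V = 68.0 nV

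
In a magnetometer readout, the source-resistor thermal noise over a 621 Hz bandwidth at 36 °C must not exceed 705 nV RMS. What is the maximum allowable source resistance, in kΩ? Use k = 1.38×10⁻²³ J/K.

T = 36 °C + 273.15 = 309.15 K
Johnson–Nyquist: V_n = √(4kTRB) ⇒ R = V_n² / (4kTB)
4kTB = 4 × 1.38×10⁻²³ × 309.15 × 6.21×10² = 1.06×10⁻¹⁷
R = (7.05×10⁻⁷)² / 1.06×10⁻¹⁷ = 4.69×10⁴ Ω = 46.9 kΩ

46.9 kΩ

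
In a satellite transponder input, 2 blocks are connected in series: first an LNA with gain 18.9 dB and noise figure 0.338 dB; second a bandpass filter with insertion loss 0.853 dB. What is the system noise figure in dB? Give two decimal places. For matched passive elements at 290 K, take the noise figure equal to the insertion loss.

0.35 dB

Convert to linear (a loss of L dB is a gain of −L dB): F_i = 10^(NF_i/10), G_i = 10^(G_i,dB/10)
  Stage 1: F_1 = 10^(0.338/10) = 1.081, G_1 = 10^(18.9/10) = 77.62
  Stage 2: F_2 = 10^(0.853/10) = 1.217, G_2 = 10^(−0.853/10) = 0.8217
Friis cascade:
  F = 1.081 + (1.217 − 1)/77.62 = 1.084
NF = 10 log₁₀(1.084) = 0.35 dB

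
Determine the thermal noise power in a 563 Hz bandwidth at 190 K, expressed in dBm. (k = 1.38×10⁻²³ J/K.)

−148.3 dBm

P_n = kTB = 1.38×10⁻²³ × 190 × 5.63×10² = 1.48×10⁻¹⁸ W
In dBm: 10 log₁₀(1.48×10⁻¹⁸ / 10⁻³) = −148.3 dBm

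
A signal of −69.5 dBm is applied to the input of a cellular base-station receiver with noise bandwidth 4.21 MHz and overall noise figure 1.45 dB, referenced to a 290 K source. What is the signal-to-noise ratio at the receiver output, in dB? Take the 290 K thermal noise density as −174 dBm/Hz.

36.8 dB

Noise floor: N = −174 + 10 log₁₀(B) + NF
10 log₁₀(4.21×10⁶) = 66.24 dB
N = −174 + 66.24 + 1.45 = −106.31 dBm
SNR = P_sig − N = −69.5 − (−106.31) = 36.81 dB → 36.8 dB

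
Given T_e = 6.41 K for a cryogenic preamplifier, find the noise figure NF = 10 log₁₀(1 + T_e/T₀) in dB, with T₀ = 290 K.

0.095 dB

F = 1 + T_e/T₀ = 1 + 6.41/290 = 1.0221
NF = 10 log₁₀(1.0221) = 0.095 dB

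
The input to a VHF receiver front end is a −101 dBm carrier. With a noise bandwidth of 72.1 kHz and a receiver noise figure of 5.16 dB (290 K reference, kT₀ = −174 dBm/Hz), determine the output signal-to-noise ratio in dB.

Noise floor: N = −174 + 10 log₁₀(B) + NF
10 log₁₀(7.21×10⁴) = 48.58 dB
N = −174 + 48.58 + 5.16 = −120.26 dBm
SNR = P_sig − N = −101 − (−120.26) = 19.26 dB → 19.3 dB

19.3 dB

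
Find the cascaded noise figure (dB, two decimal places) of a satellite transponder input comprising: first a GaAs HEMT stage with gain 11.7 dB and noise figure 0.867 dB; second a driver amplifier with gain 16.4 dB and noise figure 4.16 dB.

1.24 dB

Convert to linear (a loss of L dB is a gain of −L dB): F_i = 10^(NF_i/10), G_i = 10^(G_i,dB/10)
  Stage 1: F_1 = 10^(0.867/10) = 1.221, G_1 = 10^(11.7/10) = 14.79
  Stage 2: F_2 = 10^(4.16/10) = 2.606, G_2 = 10^(16.4/10) = 43.65
Friis cascade:
  F = 1.221 + (2.606 − 1)/14.79 = 1.330
NF = 10 log₁₀(1.330) = 1.24 dB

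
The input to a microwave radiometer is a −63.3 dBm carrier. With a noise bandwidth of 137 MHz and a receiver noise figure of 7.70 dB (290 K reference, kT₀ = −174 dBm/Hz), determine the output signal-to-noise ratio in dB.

Noise floor: N = −174 + 10 log₁₀(B) + NF
10 log₁₀(1.37×10⁸) = 81.37 dB
N = −174 + 81.37 + 7.70 = −84.93 dBm
SNR = P_sig − N = −63.3 − (−84.93) = 21.63 dB → 21.6 dB

21.6 dB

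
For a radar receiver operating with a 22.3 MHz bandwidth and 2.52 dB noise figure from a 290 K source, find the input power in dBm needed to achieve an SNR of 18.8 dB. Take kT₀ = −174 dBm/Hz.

Sensitivity = −174 + 10 log₁₀(B) + NF + SNR_min
= −174 + 73.48 + 2.52 + 18.8
= −79.20 dBm → −79.2 dBm

−79.2 dBm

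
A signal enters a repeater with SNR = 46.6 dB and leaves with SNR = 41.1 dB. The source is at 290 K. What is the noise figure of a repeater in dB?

NF (dB) = SNR_in(dB) − SNR_out(dB) when the source is at T₀
NF = 46.6 − 41.1 = 5.5 dB

5.5 dB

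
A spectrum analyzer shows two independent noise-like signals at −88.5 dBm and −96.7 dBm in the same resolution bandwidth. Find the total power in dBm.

−87.9 dBm

Convert to linear, add, convert back:
P₁ = 1.41×10⁻¹² W, P₂ = 2.14×10⁻¹³ W
P_tot = 1.63×10⁻¹² W → 10 log₁₀(P_tot / 10⁻³) = −87.9 dBm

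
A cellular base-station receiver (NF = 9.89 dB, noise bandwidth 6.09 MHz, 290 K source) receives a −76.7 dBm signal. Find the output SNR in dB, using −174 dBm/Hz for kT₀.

Noise floor: N = −174 + 10 log₁₀(B) + NF
10 log₁₀(6.09×10⁶) = 67.85 dB
N = −174 + 67.85 + 9.89 = −96.26 dBm
SNR = P_sig − N = −76.7 − (−96.26) = 19.56 dB → 19.6 dB

19.6 dB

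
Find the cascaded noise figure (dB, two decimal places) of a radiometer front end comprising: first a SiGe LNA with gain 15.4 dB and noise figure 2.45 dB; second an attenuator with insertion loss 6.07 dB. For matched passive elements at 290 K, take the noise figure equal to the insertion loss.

Convert to linear (a loss of L dB is a gain of −L dB): F_i = 10^(NF_i/10), G_i = 10^(G_i,dB/10)
  Stage 1: F_1 = 10^(2.45/10) = 1.758, G_1 = 10^(15.4/10) = 34.67
  Stage 2: F_2 = 10^(6.07/10) = 4.046, G_2 = 10^(−6.07/10) = 0.2472
Friis cascade:
  F = 1.758 + (4.046 − 1)/34.67 = 1.846
NF = 10 log₁₀(1.846) = 2.66 dB

2.66 dB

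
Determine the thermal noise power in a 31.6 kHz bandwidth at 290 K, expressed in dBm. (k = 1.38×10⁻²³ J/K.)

P_n = kTB = 1.38×10⁻²³ × 290 × 3.16×10⁴ = 1.26×10⁻¹⁶ W
In dBm: 10 log₁₀(1.26×10⁻¹⁶ / 10⁻³) = −129.0 dBm

−129.0 dBm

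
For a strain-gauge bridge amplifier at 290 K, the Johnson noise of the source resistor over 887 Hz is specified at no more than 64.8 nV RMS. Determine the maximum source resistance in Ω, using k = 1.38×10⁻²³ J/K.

Johnson–Nyquist: V_n = √(4kTRB) ⇒ R = V_n² / (4kTB)
4kTB = 4 × 1.38×10⁻²³ × 290 × 8.87×10² = 1.42×10⁻¹⁷
R = (6.48×10⁻⁸)² / 1.42×10⁻¹⁷ = 2.96×10² Ω = 296 Ω

296 Ω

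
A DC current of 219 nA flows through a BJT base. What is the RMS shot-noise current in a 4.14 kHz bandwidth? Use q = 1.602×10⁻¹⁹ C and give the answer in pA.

I_n = √(2qI·B)
2qI·B = 2 × 1.602×10⁻¹⁹ × 2.19×10⁻⁷ × 4.14×10³ = 2.90×10⁻²² A²
I_n = √(2.90×10⁻²²) = 1.70×10⁻¹¹ A = 17.0 pA

17.0 pA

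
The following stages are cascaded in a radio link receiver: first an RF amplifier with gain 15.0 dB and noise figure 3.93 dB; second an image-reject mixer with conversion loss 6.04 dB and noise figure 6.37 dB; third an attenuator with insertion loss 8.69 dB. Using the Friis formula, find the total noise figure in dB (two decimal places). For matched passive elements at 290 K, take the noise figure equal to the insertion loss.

5.30 dB

Convert to linear (a loss of L dB is a gain of −L dB): F_i = 10^(NF_i/10), G_i = 10^(G_i,dB/10)
  Stage 1: F_1 = 10^(3.93/10) = 2.472, G_1 = 10^(15.0/10) = 31.62
  Stage 2: F_2 = 10^(6.37/10) = 4.335, G_2 = 10^(−6.04/10) = 0.2489
  Stage 3: F_3 = 10^(8.69/10) = 7.396, G_3 = 10^(−8.69/10) = 0.1352
Friis cascade:
  F = 2.472 + (4.335 − 1)/31.62 + (7.396 − 1)/7.870 = 3.390
NF = 10 log₁₀(3.390) = 5.30 dB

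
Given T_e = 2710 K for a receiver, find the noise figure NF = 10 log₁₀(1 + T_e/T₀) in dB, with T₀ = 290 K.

10.15 dB

F = 1 + T_e/T₀ = 1 + 2710/290 = 10.3448
NF = 10 log₁₀(10.3448) = 10.15 dB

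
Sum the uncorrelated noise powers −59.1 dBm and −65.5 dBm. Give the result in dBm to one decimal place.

−58.2 dBm

Convert to linear, add, convert back:
P₁ = 1.23×10⁻⁹ W, P₂ = 2.82×10⁻¹⁰ W
P_tot = 1.51×10⁻⁹ W → 10 log₁₀(P_tot / 10⁻³) = −58.2 dBm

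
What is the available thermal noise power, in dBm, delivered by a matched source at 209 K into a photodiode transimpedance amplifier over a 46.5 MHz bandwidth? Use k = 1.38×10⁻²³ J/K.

P_n = kTB = 1.38×10⁻²³ × 209 × 4.65×10⁷ = 1.34×10⁻¹³ W
In dBm: 10 log₁₀(1.34×10⁻¹³ / 10⁻³) = −98.7 dBm

−98.7 dBm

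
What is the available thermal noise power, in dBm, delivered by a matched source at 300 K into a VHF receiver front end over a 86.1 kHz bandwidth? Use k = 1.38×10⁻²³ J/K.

−124.5 dBm

P_n = kTB = 1.38×10⁻²³ × 300 × 8.61×10⁴ = 3.56×10⁻¹⁶ W
In dBm: 10 log₁₀(3.56×10⁻¹⁶ / 10⁻³) = −124.5 dBm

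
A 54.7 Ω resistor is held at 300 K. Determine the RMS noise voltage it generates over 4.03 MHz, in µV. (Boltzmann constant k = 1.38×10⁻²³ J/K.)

V_n = √(4kTRB)
4kTRB = 4 × 1.38×10⁻²³ × 300 × 5.47×10¹ × 4.03×10⁶ = 3.65×10⁻¹² V²
V_n = √(3.65×10⁻¹²) = 1.91×10⁻⁶ V = 1.91 µV

1.91 µV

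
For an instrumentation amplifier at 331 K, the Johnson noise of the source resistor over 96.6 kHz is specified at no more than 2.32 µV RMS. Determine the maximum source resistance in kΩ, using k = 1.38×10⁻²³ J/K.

3.05 kΩ

Johnson–Nyquist: V_n = √(4kTRB) ⇒ R = V_n² / (4kTB)
4kTB = 4 × 1.38×10⁻²³ × 331 × 9.66×10⁴ = 1.76×10⁻¹⁵
R = (2.32×10⁻⁶)² / 1.76×10⁻¹⁵ = 3.05×10³ Ω = 3.05 kΩ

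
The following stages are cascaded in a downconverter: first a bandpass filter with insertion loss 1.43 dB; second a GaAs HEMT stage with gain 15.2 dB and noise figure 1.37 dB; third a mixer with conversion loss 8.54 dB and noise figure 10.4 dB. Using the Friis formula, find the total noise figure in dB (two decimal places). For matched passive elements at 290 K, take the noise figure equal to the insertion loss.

3.66 dB

Convert to linear (a loss of L dB is a gain of −L dB): F_i = 10^(NF_i/10), G_i = 10^(G_i,dB/10)
  Stage 1: F_1 = 10^(1.43/10) = 1.390, G_1 = 10^(−1.43/10) = 0.7194
  Stage 2: F_2 = 10^(1.37/10) = 1.371, G_2 = 10^(15.2/10) = 33.11
  Stage 3: F_3 = 10^(10.4/10) = 10.96, G_3 = 10^(−8.54/10) = 0.1400
Friis cascade:
  F = 1.390 + (1.371 − 1)/0.7194 + (10.96 − 1)/23.82 = 2.324
NF = 10 log₁₀(2.324) = 3.66 dB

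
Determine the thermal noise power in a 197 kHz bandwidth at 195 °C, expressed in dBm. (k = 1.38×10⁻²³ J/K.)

−119.0 dBm

T = 195 °C + 273.15 = 468.15 K
P_n = kTB = 1.38×10⁻²³ × 468.15 × 1.97×10⁵ = 1.27×10⁻¹⁵ W
In dBm: 10 log₁₀(1.27×10⁻¹⁵ / 10⁻³) = −119.0 dBm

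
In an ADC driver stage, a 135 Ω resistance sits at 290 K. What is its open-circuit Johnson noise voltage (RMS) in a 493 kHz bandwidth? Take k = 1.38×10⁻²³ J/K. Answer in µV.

V_n = √(4kTRB)
4kTRB = 4 × 1.38×10⁻²³ × 290 × 1.35×10² × 4.93×10⁵ = 1.07×10⁻¹² V²
V_n = √(1.07×10⁻¹²) = 1.03×10⁻⁶ V = 1.03 µV

1.03 µV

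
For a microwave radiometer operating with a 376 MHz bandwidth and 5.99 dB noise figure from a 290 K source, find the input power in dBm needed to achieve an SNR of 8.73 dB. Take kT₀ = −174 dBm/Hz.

−73.5 dBm

Sensitivity = −174 + 10 log₁₀(B) + NF + SNR_min
= −174 + 85.75 + 5.99 + 8.73
= −73.53 dBm → −73.5 dBm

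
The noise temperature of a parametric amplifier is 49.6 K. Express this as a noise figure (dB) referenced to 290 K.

F = 1 + T_e/T₀ = 1 + 49.6/290 = 1.17103
NF = 10 log₁₀(1.17103) = 0.686 dB

0.686 dB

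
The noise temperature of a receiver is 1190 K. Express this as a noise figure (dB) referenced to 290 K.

7.08 dB

F = 1 + T_e/T₀ = 1 + 1190/290 = 5.10345
NF = 10 log₁₀(5.10345) = 7.08 dB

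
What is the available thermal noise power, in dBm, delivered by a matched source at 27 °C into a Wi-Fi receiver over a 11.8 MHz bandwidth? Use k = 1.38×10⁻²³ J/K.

T = 27 °C + 273.15 = 300.15 K
P_n = kTB = 1.38×10⁻²³ × 300.15 × 1.18×10⁷ = 4.89×10⁻¹⁴ W
In dBm: 10 log₁₀(4.89×10⁻¹⁴ / 10⁻³) = −103.1 dBm

−103.1 dBm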